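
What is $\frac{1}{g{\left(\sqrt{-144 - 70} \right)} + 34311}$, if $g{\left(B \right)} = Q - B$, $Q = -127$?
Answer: $\frac{17092}{584273035} + \frac{i \sqrt{214}}{1168546070} \approx 2.9253 \cdot 10^{-5} + 1.2519 \cdot 10^{-8} i$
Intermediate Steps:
$g{\left(B \right)} = -127 - B$
$\frac{1}{g{\left(\sqrt{-144 - 70} \right)} + 34311} = \frac{1}{\left(-127 - \sqrt{-144 - 70}\right) + 34311} = \frac{1}{\left(-127 - \sqrt{-214}\right) + 34311} = \frac{1}{\left(-127 - i \sqrt{214}\right) + 34311} = \frac{1}{34184 - i \sqrt{214}}$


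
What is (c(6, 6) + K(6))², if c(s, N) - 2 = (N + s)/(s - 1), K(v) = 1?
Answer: 729/25 ≈ 29.160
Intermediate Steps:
c(s, N) = 2 + (N + s)/(-1 + s) (c(s, N) = 2 + (N + s)/(s - 1) = 2 + (N + s)/(-1 + s))
(c(6, 6) + K(6))² = ((-2 + 6 + 3*6)/(-1 + 6) + 1)² = ((-2 + 6 + 18)/5 + 1)² = ((⅕)*22 + 1)² = (22/5 + 1)² = (27/5)² = 729/25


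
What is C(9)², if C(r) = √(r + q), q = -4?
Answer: 5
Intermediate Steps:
C(r) = √(-4 + r) (C(r) = √(r - 4) = √(-4 + r))
C(9)² = (√(-4 + 9))² = (√5)² = 5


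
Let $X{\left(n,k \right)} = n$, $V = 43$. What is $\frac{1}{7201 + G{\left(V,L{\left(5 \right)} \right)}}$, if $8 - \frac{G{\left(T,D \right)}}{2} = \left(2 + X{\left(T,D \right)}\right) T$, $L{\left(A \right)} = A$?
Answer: $\frac{1}{3347} \approx 0.00029877$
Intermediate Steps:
$G{\left(T,D \right)} = 16 - 2 T \left(2 + T\right)$ ($G{\left(T,D \right)} = 16 - 2 \left(2 + T\right) T = 16 - 2 T \left(2 + T\right)$)
$\frac{1}{7201 + G{\left(V,L{\left(5 \right)} \right)}} = \frac{1}{7201 - \left(156 + 3698\right)} = \frac{1}{7201 - 3854} = \frac{1}{3347}$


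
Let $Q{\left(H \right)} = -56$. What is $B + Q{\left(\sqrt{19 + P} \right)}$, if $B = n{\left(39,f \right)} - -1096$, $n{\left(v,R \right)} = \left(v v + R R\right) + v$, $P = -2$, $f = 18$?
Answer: $2924$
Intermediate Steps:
$n{\left(v,R \right)} = v + R^{2} + v^{2}$ ($n{\left(v,R \right)} = \left(v^{2} + R^{2}\right) + v = \left(R^{2} + v^{2}\right) + v = v + R^{2} + v^{2}$)
$B = 2980$ ($B = \left(39 + 18^{2} + 39^{2}\right) - -1096 = \left(39 + 324 + 1521\right) + 1096 = 1884 + 1096 = 2980$)
$B + Q{\left(\sqrt{19 + P} \right)} = 2980 - 56 = 2924$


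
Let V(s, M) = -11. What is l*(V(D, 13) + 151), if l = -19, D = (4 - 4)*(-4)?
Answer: -2660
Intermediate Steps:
D = 0 (D = 0*(-4) = 0)
l*(V(D, 13) + 151) = -19*(-11 + 151) = -19*140 = -2660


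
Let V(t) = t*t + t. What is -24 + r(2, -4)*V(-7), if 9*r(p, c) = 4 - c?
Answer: 40/3 ≈ 13.333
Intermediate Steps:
V(t) = t + t² (V(t) = t² + t = t + t²)
r(p, c) = 4/9 - c/9 (r(p, c) = (4 - c)/9 = 4/9 - c/9)
-24 + r(2, -4)*V(-7) = -24 + (4/9 - ⅑*(-4))*(-7*(1 - 7)) = -24 + (4/9 + 4/9)*(-7*(-6)) = -24 + (8/9)*42 = -24 + 112/3 = 40/3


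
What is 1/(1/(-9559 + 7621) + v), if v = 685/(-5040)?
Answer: -325584/44419 ≈ -7.3298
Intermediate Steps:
v = -137/1008 (v = 685*(-1/5040) = -137/1008 ≈ -0.13591)
1/(1/(-9559 + 7621) + v) = 1/(1/(-9559 + 7621) - 137/1008) = 1/(1/(-1938) - 137/1008) = 1/(-1/1938 - 137/1008) = 1/(-44419/325584) = -325584/44419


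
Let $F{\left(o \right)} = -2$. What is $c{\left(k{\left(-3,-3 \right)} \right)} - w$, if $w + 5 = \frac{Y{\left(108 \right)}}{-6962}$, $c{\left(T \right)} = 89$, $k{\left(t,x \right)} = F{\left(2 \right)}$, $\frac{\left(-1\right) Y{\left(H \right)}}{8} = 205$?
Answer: $\frac{326394}{3481} \approx 93.764$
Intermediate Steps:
$Y{\left(H \right)} = -1640$ ($Y{\left(H \right)} = \left(-8\right) 205 = -1640$)
$k{\left(t,x \right)} = -2$
$w = - \frac{16585}{3481}$ ($w = -5 - \frac{1640}{-6962} = -5 - - \frac{820}{3481} = -5 + \frac{820}{3481} = - \frac{16585}{3481} \approx -4.7644$)
$c{\left(k{\left(-3,-3 \right)} \right)} - w = 89 - - \frac{16585}{3481} = 89 + \frac{16585}{3481} = \frac{326394}{3481}$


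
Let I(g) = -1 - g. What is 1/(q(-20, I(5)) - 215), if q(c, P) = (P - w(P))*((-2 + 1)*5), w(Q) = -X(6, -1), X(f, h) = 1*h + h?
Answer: -1/175 ≈ -0.0057143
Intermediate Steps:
X(f, h) = 2*h (X(f, h) = h + h = 2*h)
w(Q) = 2 (w(Q) = -2*(-1) = -1*(-2) = 2)
q(c, P) = 10 - 5*P (q(c, P) = (P - 1*2)*((-2 + 1)*5) = (P - 2)*(-1*5) = (-2 + P)*(-5) = 10 - 5*P)
1/(q(-20, I(5)) - 215) = 1/((10 - 5*(-1 - 1*5)) - 215) = 1/((10 - 5*(-1 - 5)) - 215) = 1/((10 - 5*(-6)) - 215) = 1/((10 + 30) - 215) = 1/(40 - 215) = 1/(-175) = -1/175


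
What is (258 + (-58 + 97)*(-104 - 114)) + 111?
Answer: -8133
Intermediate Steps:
(258 + (-58 + 97)*(-104 - 114)) + 111 = (258 + 39*(-218)) + 111 = (258 - 8502) + 111 = -8244 + 111 = -8133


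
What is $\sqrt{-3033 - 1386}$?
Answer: $3 i \sqrt{491} \approx 66.476 i$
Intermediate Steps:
$\sqrt{-3033 - 1386} = \sqrt{-4419} = 3 i \sqrt{491}$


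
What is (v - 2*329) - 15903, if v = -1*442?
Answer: -17003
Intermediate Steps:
v = -442
(v - 2*329) - 15903 = (-442 - 2*329) - 15903 = (-442 - 658) - 15903 = -1100 - 15903 = -17003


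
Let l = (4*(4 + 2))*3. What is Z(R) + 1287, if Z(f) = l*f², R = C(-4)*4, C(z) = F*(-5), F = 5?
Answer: 721287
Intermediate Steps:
C(z) = -25 (C(z) = 5*(-5) = -25)
l = 72 (l = (4*6)*3 = 24*3 = 72)
R = -100 (R = -25*4 = -100)
Z(f) = 72*f²
Z(R) + 1287 = 72*(-100)² + 1287 = 72*10000 + 1287 = 720000 + 1287 = 721287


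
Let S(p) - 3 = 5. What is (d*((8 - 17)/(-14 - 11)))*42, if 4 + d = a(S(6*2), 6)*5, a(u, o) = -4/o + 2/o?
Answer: -2142/25 ≈ -85.680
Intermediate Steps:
S(p) = 8 (S(p) = 3 + 5 = 8)
a(u, o) = -2/o
d = -17/3 (d = -4 - 2/6*5 = -4 - 2*⅙*5 = -4 - ⅓*5 = -4 - 5/3 = -17/3 ≈ -5.6667)
(d*((8 - 17)/(-14 - 11)))*42 = -17*(8 - 17)/(3*(-14 - 11))*42 = -(-51)/(-25)*42 = -(-51)*(-1)/25*42 = -17/3*9/25*42 = -51/25*42 = -2142/25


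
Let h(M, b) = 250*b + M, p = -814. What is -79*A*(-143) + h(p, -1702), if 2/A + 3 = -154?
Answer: -66953892/157 ≈ -4.2646e+5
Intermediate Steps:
h(M, b) = M + 250*b
A = -2/157 (A = 2/(-3 - 154) = 2/(-157) = 2*(-1/157) = -2/157 ≈ -0.012739)
-79*A*(-143) + h(p, -1702) = -79*(-2/157)*(-143) + (-814 + 250*(-1702)) = (158/157)*(-143) + (-814 - 425500) = -22594/157 - 426314 = -66953892/157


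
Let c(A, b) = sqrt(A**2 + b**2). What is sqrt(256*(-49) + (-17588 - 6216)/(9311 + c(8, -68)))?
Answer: 2*sqrt(-29205247 - 12544*sqrt(293))/sqrt(9311 + 4*sqrt(293)) ≈ 112.01*I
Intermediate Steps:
sqrt(256*(-49) + (-17588 - 6216)/(9311 + c(8, -68))) = sqrt(256*(-49) + (-17588 - 6216)/(9311 + sqrt(8**2 + (-68)**2))) = sqrt(-12544 - 23804/(9311 + sqrt(64 + 4624))) = sqrt(-12544 - 23804/(9311 + sqrt(4688))) = sqrt(-12544 - 23804/(9311 + 4*sqrt(293)))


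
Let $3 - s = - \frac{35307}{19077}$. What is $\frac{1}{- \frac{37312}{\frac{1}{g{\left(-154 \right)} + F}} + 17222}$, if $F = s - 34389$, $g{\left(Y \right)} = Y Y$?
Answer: $\frac{6359}{2531309365130} \approx 2.5121 \cdot 10^{-9}$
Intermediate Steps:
$g{\left(Y \right)} = Y^{2}$
$s = \frac{30846}{6359}$ ($s = 3 - - \frac{35307}{19077} = 3 - \left(-35307\right) \frac{1}{19077} = 3 - - \frac{11769}{6359} = 3 + \frac{11769}{6359} = \frac{30846}{6359} \approx 4.8508$)
$F = - \frac{218648805}{6359}$ ($F = \frac{30846}{6359} - 34389 = - \frac{218648805}{6359} \approx -34384.0$)
$\frac{1}{- \frac{37312}{\frac{1}{g{\left(-154 \right)} + F}} + 17222} = \frac{1}{- \frac{37312}{\frac{1}{\left(-154\right)^{2} - \frac{218648805}{6359}}} + 17222} = \frac{1}{- \frac{37312}{\frac{1}{23716 - \frac{218648805}{6359}}} + 17222} = \frac{1}{- \frac{37312}{\frac{1}{- \frac{67838761}{6359}}} + 17222} = \frac{1}{- \frac{37312}{- \frac{6359}{67838761}} + 17222} = \frac{1}{\left(-37312\right) \left(- \frac{67838761}{6359}\right) + 17222} = \frac{1}{\frac{2531199850432}{6359} + 17222} = \frac{1}{\frac{2531309365130}{6359}} = \frac{6359}{2531309365130}$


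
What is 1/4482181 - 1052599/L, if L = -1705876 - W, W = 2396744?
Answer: 4717943341039/18388685414220 ≈ 0.25657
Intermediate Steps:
L = -4102620 (L = -1705876 - 1*2396744 = -1705876 - 2396744 = -4102620)
1/4482181 - 1052599/L = 1/4482181 - 1052599/(-4102620) = 1/4482181 - 1052599*(-1/4102620) = 1/4482181 + 1052599/4102620 = 4717943341039/18388685414220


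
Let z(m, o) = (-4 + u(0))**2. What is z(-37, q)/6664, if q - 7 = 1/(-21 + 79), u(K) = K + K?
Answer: 2/833 ≈ 0.0024010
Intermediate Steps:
u(K) = 2*K
q = 407/58 (q = 7 + 1/(-21 + 79) = 7 + 1/58 = 407/58 ≈ 7.0172)
z(m, o) = 16 (z(m, o) = (-4 + 2*0)**2 = (-4 + 0)**2 = (-4)**2 = 16)
z(-37, q)/6664 = 16/6664 = 16*(1/6664) = 2/833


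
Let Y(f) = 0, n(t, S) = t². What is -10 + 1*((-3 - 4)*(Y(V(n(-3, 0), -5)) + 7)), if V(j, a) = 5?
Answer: -59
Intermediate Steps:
-10 + 1*((-3 - 4)*(Y(V(n(-3, 0), -5)) + 7)) = -10 + 1*((-3 - 4)*(0 + 7)) = -10 + 1*(-7*7) = -10 + 1*(-49) = -10 - 49 = -59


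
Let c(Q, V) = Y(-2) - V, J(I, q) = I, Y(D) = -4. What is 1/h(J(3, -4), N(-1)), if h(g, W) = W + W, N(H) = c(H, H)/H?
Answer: ⅙ ≈ 0.16667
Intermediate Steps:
c(Q, V) = -4 - V
N(H) = (-4 - H)/H
h(g, W) = 2*W
1/h(J(3, -4), N(-1)) = 1/(2*((-4 - 1*(-1))/(-1))) = 1/(2*(-(-4 + 1))) = 1/(2*(-1*(-3))) = 1/(2*3) = 1/6 = ⅙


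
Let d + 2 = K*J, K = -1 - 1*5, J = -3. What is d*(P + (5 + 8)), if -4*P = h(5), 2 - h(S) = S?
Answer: 220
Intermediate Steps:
K = -6 (K = -1 - 5 = -6)
h(S) = 2 - S
P = ¾ (P = -(2 - 1*5)/4 = -(2 - 5)/4 = -¼*(-3) = ¾ ≈ 0.75000)
d = 16 (d = -2 - 6*(-3) = -2 + 18 = 16)
d*(P + (5 + 8)) = 16*(¾ + (5 + 8)) = 16*(¾ + 13) = 16*(55/4) = 220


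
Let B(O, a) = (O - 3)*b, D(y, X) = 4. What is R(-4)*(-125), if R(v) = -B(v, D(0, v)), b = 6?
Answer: -5250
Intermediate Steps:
B(O, a) = -18 + 6*O (B(O, a) = (O - 3)*6 = (-3 + O)*6 = -18 + 6*O)
R(v) = 18 - 6*v (R(v) = -(-18 + 6*v) = 18 - 6*v)
R(-4)*(-125) = (18 - 6*(-4))*(-125) = (18 + 24)*(-125) = 42*(-125) = -5250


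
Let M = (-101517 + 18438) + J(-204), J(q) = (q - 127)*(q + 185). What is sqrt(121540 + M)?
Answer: 5*sqrt(1790) ≈ 211.54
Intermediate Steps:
J(q) = (-127 + q)*(185 + q)
M = -76790 (M = (-101517 + 18438) + (-23495 + (-204)**2 + 58*(-204)) = -83079 + (-23495 + 41616 - 11832) = -83079 + 6289 = -76790)
sqrt(121540 + M) = sqrt(121540 - 76790) = sqrt(44750) = 5*sqrt(1790)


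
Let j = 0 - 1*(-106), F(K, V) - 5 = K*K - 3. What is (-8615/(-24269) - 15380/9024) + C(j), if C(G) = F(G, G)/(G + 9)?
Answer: 606794140157/6296349360 ≈ 96.372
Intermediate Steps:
F(K, V) = 2 + K**2 (F(K, V) = 5 + (K*K - 3) = 5 + (K**2 - 3) = 5 + (-3 + K**2) = 2 + K**2)
j = 106 (j = 0 + 106 = 106)
C(G) = (2 + G**2)/(9 + G) (C(G) = (2 + G**2)/(G + 9) = (2 + G**2)/(9 + G))
(-8615/(-24269) - 15380/9024) + C(j) = (-8615/(-24269) - 15380/9024) + (2 + 106**2)/(9 + 106) = (-8615*(-1/24269) - 15380*1/9024) + (2 + 11236)/115 = (8615/24269 - 3845/2256) + (1/115)*11238 = -73878865/54750864 + 11238/115 = 606794140157/6296349360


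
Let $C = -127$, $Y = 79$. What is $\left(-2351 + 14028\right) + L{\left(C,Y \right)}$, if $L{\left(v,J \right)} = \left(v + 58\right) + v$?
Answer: $11481$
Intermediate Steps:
$L{\left(v,J \right)} = 58 + 2 v$ ($L{\left(v,J \right)} = \left(58 + v\right) + v = 58 + 2 v$)
$\left(-2351 + 14028\right) + L{\left(C,Y \right)} = \left(-2351 + 14028\right) + \left(58 + 2 \left(-127\right)\right) = 11677 + \left(58 - 254\right) = 11677 - 196 = 11481$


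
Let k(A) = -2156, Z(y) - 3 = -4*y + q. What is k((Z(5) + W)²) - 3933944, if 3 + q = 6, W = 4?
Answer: -3936100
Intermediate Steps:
q = 3 (q = -3 + 6 = 3)
Z(y) = 6 - 4*y (Z(y) = 3 + (-4*y + 3) = 3 + (3 - 4*y) = 6 - 4*y)
k((Z(5) + W)²) - 3933944 = -2156 - 3933944 = -3936100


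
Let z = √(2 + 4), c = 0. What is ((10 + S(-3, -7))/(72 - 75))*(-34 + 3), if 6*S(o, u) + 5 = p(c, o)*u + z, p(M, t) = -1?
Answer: 961/9 + 31*√6/18 ≈ 111.00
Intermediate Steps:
z = √6 ≈ 2.4495
S(o, u) = -⅚ - u/6 + √6/6 (S(o, u) = -⅚ + (-u + √6)/6 = -⅚ + (√6 - u)/6 = -⅚ + (-u/6 + √6/6) = -⅚ - u/6 + √6/6)
((10 + S(-3, -7))/(72 - 75))*(-34 + 3) = ((10 + (-⅚ - ⅙*(-7) + √6/6))/(72 - 75))*(-34 + 3) = ((10 + (-⅚ + 7/6 + √6/6))/(-3))*(-31) = ((10 + (⅓ + √6/6))*(-⅓))*(-31) = ((31/3 + √6/6)*(-⅓))*(-31) = (-31/9 - √6/18)*(-31) = 961/9 + 31*√6/18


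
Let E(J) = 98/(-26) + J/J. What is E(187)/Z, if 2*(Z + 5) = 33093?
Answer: -72/430079 ≈ -0.00016741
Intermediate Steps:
Z = 33083/2 (Z = -5 + (1/2)*33093 = -5 + 33093/2 = 33083/2 ≈ 16542.)
E(J) = -36/13 (E(J) = 98*(-1/26) + 1 = -49/13 + 1 = -36/13)
E(187)/Z = -36/(13*33083/2) = -36/13*2/33083 = -72/430079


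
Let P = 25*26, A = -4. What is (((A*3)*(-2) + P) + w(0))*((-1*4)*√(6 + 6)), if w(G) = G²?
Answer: -5392*√3 ≈ -9339.2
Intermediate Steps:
P = 650
(((A*3)*(-2) + P) + w(0))*((-1*4)*√(6 + 6)) = ((-4*3*(-2) + 650) + 0²)*((-1*4)*√(6 + 6)) = ((-12*(-2) + 650) + 0)*(-8*√3) = ((24 + 650) + 0)*(-8*√3) = (674 + 0)*(-8*√3) = 674*(-8*√3) = -5392*√3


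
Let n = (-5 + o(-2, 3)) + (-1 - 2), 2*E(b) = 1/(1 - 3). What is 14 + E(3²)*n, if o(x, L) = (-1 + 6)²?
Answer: 39/4 ≈ 9.7500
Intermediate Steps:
o(x, L) = 25 (o(x, L) = 5² = 25)
E(b) = -¼ (E(b) = 1/(2*(1 - 3)) = (½)/(-2) = (½)*(-½) = -¼)
n = 17 (n = (-5 + 25) + (-1 - 2) = 20 - 3 = 17)
14 + E(3²)*n = 14 - ¼*17 = 14 - 17/4 = 39/4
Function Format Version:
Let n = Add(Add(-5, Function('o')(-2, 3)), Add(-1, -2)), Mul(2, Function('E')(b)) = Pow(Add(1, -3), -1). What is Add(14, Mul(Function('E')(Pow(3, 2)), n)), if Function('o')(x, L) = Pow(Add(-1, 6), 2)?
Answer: Rational(39, 4) ≈ 9.7500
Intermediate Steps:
Function('o')(x, L) = 25 (Function('o')(x, L) = Pow(5, 2) = 25)
Function('E')(b) = Rational(-1, 4) (Function('E')(b) = Mul(Rational(1, 2), Pow(Add(1, -3), -1)) = Mul(Rational(1, 2), Pow(-2, -1)) = Mul(Rational(1, 2), Rational(-1, 2)) = Rational(-1, 4))
n = 17 (n = Add(Add(-5, 25), Add(-1, -2)) = Add(20, -3) = 17)
Add(14, Mul(Function('E')(Pow(3, 2)), n)) = Add(14, Mul(Rational(-1, 4), 17)) = Add(14, Rational(-17, 4)) = Rational(39, 4)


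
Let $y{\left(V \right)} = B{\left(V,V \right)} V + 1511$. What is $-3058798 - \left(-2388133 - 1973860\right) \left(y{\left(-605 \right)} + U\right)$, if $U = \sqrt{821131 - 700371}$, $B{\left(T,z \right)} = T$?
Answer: $1603186400450 + 8723986 \sqrt{30190} \approx 1.6047 \cdot 10^{12}$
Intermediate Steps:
$y{\left(V \right)} = 1511 + V^{2}$ ($y{\left(V \right)} = V V + 1511 = V^{2} + 1511 = 1511 + V^{2}$)
$U = 2 \sqrt{30190}$ ($U = \sqrt{120760} = 2 \sqrt{30190} \approx 347.51$)
$-3058798 - \left(-2388133 - 1973860\right) \left(y{\left(-605 \right)} + U\right) = -3058798 - \left(-2388133 - 1973860\right) \left(\left(1511 + \left(-605\right)^{2}\right) + 2 \sqrt{30190}\right) = -3058798 - - 4361993 \left(\left(1511 + 366025\right) + 2 \sqrt{30190}\right) = -3058798 - - 4361993 \left(367536 + 2 \sqrt{30190}\right) = -3058798 - \left(-1603189459248 - 8723986 \sqrt{30190}\right) = -3058798 + \left(1603189459248 + 8723986 \sqrt{30190}\right) = 1603186400450 + 8723986 \sqrt{30190}$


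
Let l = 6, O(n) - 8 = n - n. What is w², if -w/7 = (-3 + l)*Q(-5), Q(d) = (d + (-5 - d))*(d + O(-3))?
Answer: 99225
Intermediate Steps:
O(n) = 8 (O(n) = 8 + (n - n) = 8 + 0 = 8)
Q(d) = -40 - 5*d (Q(d) = (d + (-5 - d))*(d + 8) = -5*(8 + d) = -40 - 5*d)
w = 315 (w = -7*(-3 + 6)*(-40 - 5*(-5)) = -21*(-40 + 25) = -21*(-15) = -7*(-45) = 315)
w² = 315² = 99225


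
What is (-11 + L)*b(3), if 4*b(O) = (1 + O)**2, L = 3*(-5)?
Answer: -104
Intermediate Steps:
L = -15
b(O) = (1 + O)**2/4
(-11 + L)*b(3) = (-11 - 15)*((1 + 3)**2/4) = -13*4**2/2 = -13*16/2 = -26*4 = -104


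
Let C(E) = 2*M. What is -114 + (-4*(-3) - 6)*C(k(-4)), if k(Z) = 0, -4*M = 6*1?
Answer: -132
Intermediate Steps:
M = -3/2 ≈ -1.5000
C(E) = -3 (C(E) = 2*(-3/2) = -3)
-114 + (-4*(-3) - 6)*C(k(-4)) = -114 + (-4*(-3) - 6)*(-3) = -114 + (12 - 6)*(-3) = -114 + 6*(-3) = -114 - 18 = -132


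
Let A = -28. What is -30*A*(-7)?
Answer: -5880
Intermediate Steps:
-30*A*(-7) = -30*(-28)*(-7) = 840*(-7) = -5880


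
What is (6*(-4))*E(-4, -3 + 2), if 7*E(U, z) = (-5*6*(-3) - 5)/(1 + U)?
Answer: 680/7 ≈ 97.143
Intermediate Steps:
E(U, z) = 85/(7*(1 + U)) (E(U, z) = ((-5*6*(-3) - 5)/(1 + U))/7 = ((-30*(-3) - 5)/(1 + U))/7 = ((90 - 5)/(1 + U))/7 = (85/(1 + U))/7 = 85/(7*(1 + U)))
(6*(-4))*E(-4, -3 + 2) = (6*(-4))*(85/(7*(1 - 4))) = -2040/(7*(-3)) = -2040*(-1)/(7*3) = -24*(-85/21) = 680/7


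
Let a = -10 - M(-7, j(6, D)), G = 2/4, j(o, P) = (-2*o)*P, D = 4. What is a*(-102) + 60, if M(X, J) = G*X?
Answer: 723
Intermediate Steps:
j(o, P) = -2*P*o
G = ½ (G = 2*(¼) = ½ ≈ 0.50000)
M(X, J) = X/2
a = -13/2 (a = -10 - (-7)/2 = -10 - 1*(-7/2) = -10 + 7/2 = -13/2 ≈ -6.5000)
a*(-102) + 60 = -13/2*(-102) + 60 = 663 + 60 = 723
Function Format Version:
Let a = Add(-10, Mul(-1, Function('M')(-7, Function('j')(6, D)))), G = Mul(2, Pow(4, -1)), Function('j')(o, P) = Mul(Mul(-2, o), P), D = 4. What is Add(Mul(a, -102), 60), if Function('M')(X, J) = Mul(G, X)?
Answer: 723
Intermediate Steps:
Function('j')(o, P) = Mul(-2, P, o)
G = Rational(1, 2) (G = Mul(2, Rational(1, 4)) = Rational(1, 2) ≈ 0.50000)
Function('M')(X, J) = Mul(Rational(1, 2), X)
a = Rational(-13, 2) (a = Add(-10, Mul(-1, Mul(Rational(1, 2), -7))) = Add(-10, Mul(-1, Rational(-7, 2))) = Add(-10, Rational(7, 2)) = Rational(-13, 2) ≈ -6.5000)
Add(Mul(a, -102), 60) = Add(Mul(Rational(-13, 2), -102), 60) = Add(663, 60) = 723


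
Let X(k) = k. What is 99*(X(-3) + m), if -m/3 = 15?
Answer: -4752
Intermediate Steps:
m = -45 (m = -3*15 = -45)
99*(X(-3) + m) = 99*(-3 - 45) = 99*(-48) = -4752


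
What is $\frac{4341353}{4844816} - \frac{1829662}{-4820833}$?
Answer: $\frac{29793313539241}{23356048851728} \approx 1.2756$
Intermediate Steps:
$\frac{4341353}{4844816} - \frac{1829662}{-4820833} = 4341353 \cdot \frac{1}{4844816} - - \frac{1829662}{4820833} = \frac{4341353}{4844816} + \frac{1829662}{4820833} = \frac{29793313539241}{23356048851728}$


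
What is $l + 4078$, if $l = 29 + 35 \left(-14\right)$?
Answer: $3617$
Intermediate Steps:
$l = -461$ ($l = 29 - 490 = -461$)
$l + 4078 = -461 + 4078 = 3617$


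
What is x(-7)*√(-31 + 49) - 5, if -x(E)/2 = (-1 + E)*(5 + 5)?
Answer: -5 + 480*√2 ≈ 673.82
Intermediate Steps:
x(E) = 20 - 20*E (x(E) = -2*(-1 + E)*(5 + 5) = -2*(-1 + E)*10 = -2*(-10 + 10*E) = 20 - 20*E)
x(-7)*√(-31 + 49) - 5 = (20 - 20*(-7))*√(-31 + 49) - 5 = (20 + 140)*√18 - 5 = 160*(3*√2) - 5 = 480*√2 - 5 = -5 + 480*√2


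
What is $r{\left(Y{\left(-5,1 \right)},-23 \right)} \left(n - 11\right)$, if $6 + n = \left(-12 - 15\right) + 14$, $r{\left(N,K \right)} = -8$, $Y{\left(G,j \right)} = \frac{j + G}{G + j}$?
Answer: $240$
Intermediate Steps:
$Y{\left(G,j \right)} = 1$ ($Y{\left(G,j \right)} = \frac{G + j}{G + j} = 1$)
$n = -19$ ($n = -6 + \left(\left(-12 - 15\right) + 14\right) = -6 + \left(-27 + 14\right) = -6 - 13 = -19$)
$r{\left(Y{\left(-5,1 \right)},-23 \right)} \left(n - 11\right) = - 8 \left(-19 - 11\right) = \left(-8\right) \left(-30\right) = 240$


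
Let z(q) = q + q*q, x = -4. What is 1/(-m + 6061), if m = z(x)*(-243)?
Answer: 1/8977 ≈ 0.00011140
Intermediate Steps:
z(q) = q + q²
m = -2916 (m = -4*(1 - 4)*(-243) = -4*(-3)*(-243) = 12*(-243) = -2916)
1/(-m + 6061) = 1/(-1*(-2916) + 6061) = 1/(2916 + 6061) = 1/8977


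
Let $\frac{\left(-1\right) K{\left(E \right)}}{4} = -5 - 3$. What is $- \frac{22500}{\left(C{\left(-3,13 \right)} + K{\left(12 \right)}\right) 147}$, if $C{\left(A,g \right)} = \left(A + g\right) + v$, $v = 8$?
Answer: $- \frac{150}{49} \approx -3.0612$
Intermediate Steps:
$C{\left(A,g \right)} = 8 + A + g$ ($C{\left(A,g \right)} = \left(A + g\right) + 8 = 8 + A + g$)
$K{\left(E \right)} = 32$ ($K{\left(E \right)} = - 4 \left(-5 - 3\right) = \left(-4\right) \left(-8\right) = 32$)
$- \frac{22500}{\left(C{\left(-3,13 \right)} + K{\left(12 \right)}\right) 147} = - \frac{22500}{\left(\left(8 - 3 + 13\right) + 32\right) 147} = - \frac{22500}{\left(18 + 32\right) 147} = - \frac{22500}{50 \cdot 147} = - \frac{22500}{7350} = \left(-22500\right) \frac{1}{7350} = - \frac{150}{49}$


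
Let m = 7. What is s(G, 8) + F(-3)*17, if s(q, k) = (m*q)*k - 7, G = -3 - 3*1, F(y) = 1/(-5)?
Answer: -1732/5 ≈ -346.40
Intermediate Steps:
F(y) = -⅕
G = -6 (G = -3 - 3 = -6)
s(q, k) = -7 + 7*k*q (s(q, k) = (7*q)*k - 7 = 7*k*q - 7 = -7 + 7*k*q)
s(G, 8) + F(-3)*17 = (-7 + 7*8*(-6)) - ⅕*17 = (-7 - 336) - 17/5 = -343 - 17/5 = -1732/5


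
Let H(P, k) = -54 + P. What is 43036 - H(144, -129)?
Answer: 42946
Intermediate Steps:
43036 - H(144, -129) = 43036 - (-54 + 144) = 43036 - 1*90 = 43036 - 90 = 42946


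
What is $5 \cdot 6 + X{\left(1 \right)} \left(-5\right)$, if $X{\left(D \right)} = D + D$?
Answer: $20$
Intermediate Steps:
$X{\left(D \right)} = 2 D$
$5 \cdot 6 + X{\left(1 \right)} \left(-5\right) = 5 \cdot 6 + 2 \cdot 1 \left(-5\right) = 30 + 2 \left(-5\right) = 30 - 10 = 20$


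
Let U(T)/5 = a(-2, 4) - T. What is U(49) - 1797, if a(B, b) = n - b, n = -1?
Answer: -2067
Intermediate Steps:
a(B, b) = -1 - b
U(T) = -25 - 5*T (U(T) = 5*((-1 - 1*4) - T) = 5*((-1 - 4) - T) = 5*(-5 - T) = -25 - 5*T)
U(49) - 1797 = (-25 - 5*49) - 1797 = (-25 - 245) - 1797 = -270 - 1797 = -2067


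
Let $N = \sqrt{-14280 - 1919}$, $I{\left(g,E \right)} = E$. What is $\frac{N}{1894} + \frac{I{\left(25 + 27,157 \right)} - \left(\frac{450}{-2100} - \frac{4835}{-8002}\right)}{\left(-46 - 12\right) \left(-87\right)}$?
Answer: $\frac{2193089}{70661661} + \frac{i \sqrt{16199}}{1894} \approx 0.031036 + 0.067199 i$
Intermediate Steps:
$N = i \sqrt{16199}$ ($N = \sqrt{-16199} = i \sqrt{16199} \approx 127.28 i$)
$\frac{N}{1894} + \frac{I{\left(25 + 27,157 \right)} - \left(\frac{450}{-2100} - \frac{4835}{-8002}\right)}{\left(-46 - 12\right) \left(-87\right)} = \frac{i \sqrt{16199}}{1894} + \frac{157 - \left(\frac{450}{-2100} - \frac{4835}{-8002}\right)}{\left(-46 - 12\right) \left(-87\right)} = i \sqrt{16199} \cdot \frac{1}{1894} + \frac{157 - \left(450 \left(- \frac{1}{2100}\right) - - \frac{4835}{8002}\right)}{\left(-58\right) \left(-87\right)} = \frac{i \sqrt{16199}}{1894} + \frac{157 - \left(- \frac{3}{14} + \frac{4835}{8002}\right)}{5046} = \frac{i \sqrt{16199}}{1894} + \left(157 - \frac{10921}{28007}\right) \frac{1}{5046} = \frac{i \sqrt{16199}}{1894} + \frac{4386178}{28007} \cdot \frac{1}{5046} = \frac{i \sqrt{16199}}{1894} + \frac{2193089}{70661661} = \frac{2193089}{70661661} + \frac{i \sqrt{16199}}{1894}$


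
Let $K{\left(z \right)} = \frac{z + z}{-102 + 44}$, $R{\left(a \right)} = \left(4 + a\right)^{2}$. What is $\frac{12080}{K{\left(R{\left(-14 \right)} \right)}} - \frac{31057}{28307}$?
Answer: $- \frac{495980697}{141535} \approx -3504.3$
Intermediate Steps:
$K{\left(z \right)} = - \frac{z}{29}$ ($K{\left(z \right)} = \frac{2 z}{-58} = 2 z \left(- \frac{1}{58}\right) = - \frac{z}{29}$)
$\frac{12080}{K{\left(R{\left(-14 \right)} \right)}} - \frac{31057}{28307} = \frac{12080}{\left(- \frac{1}{29}\right) \left(4 - 14\right)^{2}} - \frac{31057}{28307} = \frac{12080}{\left(- \frac{1}{29}\right) \left(-10\right)^{2}} - \frac{31057}{28307} = \frac{12080}{\left(- \frac{1}{29}\right) 100} - \frac{31057}{28307} = \frac{12080}{- \frac{100}{29}} - \frac{31057}{28307} = 12080 \left(- \frac{29}{100}\right) - \frac{31057}{28307} = - \frac{17516}{5} - \frac{31057}{28307} = - \frac{495980697}{141535}$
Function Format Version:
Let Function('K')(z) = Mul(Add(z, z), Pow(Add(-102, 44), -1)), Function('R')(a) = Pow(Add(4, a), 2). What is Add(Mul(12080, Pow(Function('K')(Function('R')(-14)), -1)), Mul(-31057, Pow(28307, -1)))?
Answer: Rational(-495980697, 141535) ≈ -3504.3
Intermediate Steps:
Function('K')(z) = Mul(Rational(-1, 29), z) (Function('K')(z) = Mul(Mul(2, z), Pow(-58, -1)) = Mul(Mul(2, z), Rational(-1, 58)) = Mul(Rational(-1, 29), z))
Add(Mul(12080, Pow(Function('K')(Function('R')(-14)), -1)), Mul(-31057, Pow(28307, -1))) = Add(Mul(12080, Pow(Mul(Rational(-1, 29), Pow(Add(4, -14), 2)), -1)), Mul(-31057, Pow(28307, -1))) = Add(Mul(12080, Pow(Mul(Rational(-1, 29), Pow(-10, 2)), -1)), Mul(-31057, Rational(1, 28307))) = Add(Mul(12080, Pow(Mul(Rational(-1, 29), 100), -1)), Rational(-31057, 28307)) = Add(Mul(12080, Pow(Rational(-100, 29), -1)), Rational(-31057, 28307)) = Add(Mul(12080, Rational(-29, 100)), Rational(-31057, 28307)) = Add(Rational(-17516, 5), Rational(-31057, 28307)) = Rational(-495980697, 141535)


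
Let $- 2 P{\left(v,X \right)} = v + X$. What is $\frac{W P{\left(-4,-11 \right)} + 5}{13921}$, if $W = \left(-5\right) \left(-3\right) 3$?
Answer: $\frac{685}{27842} \approx 0.024603$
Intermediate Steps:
$P{\left(v,X \right)} = - \frac{X}{2} - \frac{v}{2}$ ($P{\left(v,X \right)} = - \frac{v + X}{2} = - \frac{X + v}{2} = - \frac{X}{2} - \frac{v}{2}$)
$W = 45$ ($W = 15 \cdot 3 = 45$)
$\frac{W P{\left(-4,-11 \right)} + 5}{13921} = \frac{45 \left(\left(- \frac{1}{2}\right) \left(-11\right) - -2\right) + 5}{13921} = \left(45 \left(\frac{11}{2} + 2\right) + 5\right) \frac{1}{13921} = \left(45 \cdot \frac{15}{2} + 5\right) \frac{1}{13921} = \left(\frac{675}{2} + 5\right) \frac{1}{13921} = \frac{685}{2} \cdot \frac{1}{13921} = \frac{685}{27842}$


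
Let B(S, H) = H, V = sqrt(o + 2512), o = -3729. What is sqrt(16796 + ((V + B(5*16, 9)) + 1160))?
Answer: sqrt(17965 + I*sqrt(1217)) ≈ 134.03 + 0.13*I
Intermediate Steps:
V = I*sqrt(1217) (V = sqrt(-3729 + 2512) = sqrt(-1217) = I*sqrt(1217) ≈ 34.885*I)
sqrt(16796 + ((V + B(5*16, 9)) + 1160)) = sqrt(16796 + ((I*sqrt(1217) + 9) + 1160)) = sqrt(16796 + ((9 + I*sqrt(1217)) + 1160)) = sqrt(16796 + (1169 + I*sqrt(1217))) = sqrt(17965 + I*sqrt(1217))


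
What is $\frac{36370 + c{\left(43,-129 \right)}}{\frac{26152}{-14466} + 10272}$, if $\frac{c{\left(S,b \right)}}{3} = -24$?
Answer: $\frac{131271717}{37142150} \approx 3.5343$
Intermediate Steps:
$c{\left(S,b \right)} = -72$ ($c{\left(S,b \right)} = 3 \left(-24\right) = -72$)
$\frac{36370 + c{\left(43,-129 \right)}}{\frac{26152}{-14466} + 10272} = \frac{36370 - 72}{\frac{26152}{-14466} + 10272} = \frac{36298}{26152 \left(- \frac{1}{14466}\right) + 10272} = \frac{36298}{- \frac{13076}{7233} + 10272} = \frac{36298}{\frac{74284300}{7233}} = 36298 \cdot \frac{7233}{74284300} = \frac{131271717}{37142150}$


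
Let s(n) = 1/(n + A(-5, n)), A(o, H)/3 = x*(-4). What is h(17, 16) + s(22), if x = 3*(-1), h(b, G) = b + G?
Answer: 1915/58 ≈ 33.017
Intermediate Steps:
h(b, G) = G + b
x = -3
A(o, H) = 36 (A(o, H) = 3*(-3*(-4)) = 3*12 = 36)
s(n) = 1/(36 + n) (s(n) = 1/(n + 36) = 1/(36 + n))
h(17, 16) + s(22) = (16 + 17) + 1/(36 + 22) = 33 + 1/58 = 1915/58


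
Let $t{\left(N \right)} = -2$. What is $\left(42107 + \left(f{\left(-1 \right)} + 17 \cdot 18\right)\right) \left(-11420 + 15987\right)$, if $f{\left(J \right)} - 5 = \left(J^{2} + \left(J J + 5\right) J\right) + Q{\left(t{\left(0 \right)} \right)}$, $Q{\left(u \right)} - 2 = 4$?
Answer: $193727573$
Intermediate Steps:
$Q{\left(u \right)} = 6$ ($Q{\left(u \right)} = 2 + 4 = 6$)
$f{\left(J \right)} = 11 + J^{2} + J \left(5 + J^{2}\right)$ ($f{\left(J \right)} = 5 + \left(\left(J^{2} + \left(J J + 5\right) J\right) + 6\right) = 5 + \left(\left(J^{2} + \left(J^{2} + 5\right) J\right) + 6\right) = 5 + \left(\left(J^{2} + \left(5 + J^{2}\right) J\right) + 6\right) = 5 + \left(\left(J^{2} + J \left(5 + J^{2}\right)\right) + 6\right) = 5 + \left(6 + J^{2} + J \left(5 + J^{2}\right)\right) = 11 + J^{2} + J \left(5 + J^{2}\right)$)
$\left(42107 + \left(f{\left(-1 \right)} + 17 \cdot 18\right)\right) \left(-11420 + 15987\right) = \left(42107 + \left(\left(11 + \left(-1\right)^{2} + \left(-1\right)^{3} + 5 \left(-1\right)\right) + 17 \cdot 18\right)\right) \left(-11420 + 15987\right) = \left(42107 + \left(\left(11 + 1 - 1 - 5\right) + 306\right)\right) 4567 = \left(42107 + \left(6 + 306\right)\right) 4567 = \left(42107 + 312\right) 4567 = 42419 \cdot 4567 = 193727573$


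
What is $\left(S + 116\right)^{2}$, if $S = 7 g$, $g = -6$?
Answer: $5476$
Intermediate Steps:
$S = -42$ ($S = 7 \left(-6\right) = -42$)
$\left(S + 116\right)^{2} = \left(-42 + 116\right)^{2} = 74^{2} = 5476$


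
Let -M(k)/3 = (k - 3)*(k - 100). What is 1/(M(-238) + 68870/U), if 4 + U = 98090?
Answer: -49043/11984799647 ≈ -4.0921e-6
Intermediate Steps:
U = 98086 (U = -4 + 98090 = 98086)
M(k) = -3*(-100 + k)*(-3 + k) (M(k) = -3*(k - 3)*(k - 100) = -3*(-3 + k)*(-100 + k) = -3*(-100 + k)*(-3 + k))
1/(M(-238) + 68870/U) = 1/((-900 - 3*(-238)**2 + 309*(-238)) + 68870/98086) = 1/((-900 - 3*56644 - 73542) + 68870*(1/98086)) = 1/((-900 - 169932 - 73542) + 34435/49043) = 1/(-244374 + 34435/49043) = 1/(-11984799647/49043) = -49043/11984799647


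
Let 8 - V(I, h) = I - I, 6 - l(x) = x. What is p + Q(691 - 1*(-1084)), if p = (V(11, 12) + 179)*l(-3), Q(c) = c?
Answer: 3458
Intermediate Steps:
l(x) = 6 - x
V(I, h) = 8 (V(I, h) = 8 - (I - I) = 8 - 1*0 = 8 + 0 = 8)
p = 1683 (p = (8 + 179)*(6 - 1*(-3)) = 187*(6 + 3) = 187*9 = 1683)
p + Q(691 - 1*(-1084)) = 1683 + (691 - 1*(-1084)) = 1683 + (691 + 1084) = 1683 + 1775 = 3458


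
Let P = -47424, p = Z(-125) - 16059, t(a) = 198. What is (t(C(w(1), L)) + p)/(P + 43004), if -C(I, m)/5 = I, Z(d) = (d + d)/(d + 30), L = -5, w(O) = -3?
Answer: 301309/83980 ≈ 3.5879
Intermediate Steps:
Z(d) = 2*d/(30 + d) (Z(d) = (2*d)/(30 + d) = 2*d/(30 + d))
C(I, m) = -5*I
p = -305071/19 (p = 2*(-125)/(30 - 125) - 16059 = 2*(-125)/(-95) - 16059 = 2*(-125)*(-1/95) - 16059 = 50/19 - 16059 = -305071/19 ≈ -16056.)
(t(C(w(1), L)) + p)/(P + 43004) = (198 - 305071/19)/(-47424 + 43004) = -301309/19/(-4420) = -301309/19*(-1/4420) = 301309/83980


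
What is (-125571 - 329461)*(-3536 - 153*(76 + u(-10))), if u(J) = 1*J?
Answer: 6203906288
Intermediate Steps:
u(J) = J
(-125571 - 329461)*(-3536 - 153*(76 + u(-10))) = (-125571 - 329461)*(-3536 - 153*(76 - 10)) = -455032*(-3536 - 153*66) = -455032*(-3536 - 10098) = -455032*(-13634) = 6203906288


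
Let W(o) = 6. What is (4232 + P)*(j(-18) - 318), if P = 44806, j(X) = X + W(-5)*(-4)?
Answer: -17653680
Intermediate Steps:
j(X) = -24 + X (j(X) = X + 6*(-4) = X - 24 = -24 + X)
(4232 + P)*(j(-18) - 318) = (4232 + 44806)*((-24 - 18) - 318) = 49038*(-42 - 318) = 49038*(-360) = -17653680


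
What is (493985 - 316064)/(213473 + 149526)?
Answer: 177921/362999 ≈ 0.49014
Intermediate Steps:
(493985 - 316064)/(213473 + 149526) = 177921/362999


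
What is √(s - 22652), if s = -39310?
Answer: I*√61962 ≈ 248.92*I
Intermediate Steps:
√(s - 22652) = √(-39310 - 22652) = √(-61962) = I*√61962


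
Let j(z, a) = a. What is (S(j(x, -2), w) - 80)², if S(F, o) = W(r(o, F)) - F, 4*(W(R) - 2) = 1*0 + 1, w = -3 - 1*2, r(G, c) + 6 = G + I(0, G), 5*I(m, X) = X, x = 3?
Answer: 91809/16 ≈ 5738.1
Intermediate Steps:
I(m, X) = X/5
r(G, c) = -6 + 6*G/5 (r(G, c) = -6 + (G + G/5) = -6 + 6*G/5)
w = -5 (w = -3 - 2 = -5)
W(R) = 9/4 (W(R) = 2 + (1*0 + 1)/4 = 2 + (0 + 1)/4 = 2 + (¼)*1 = 2 + ¼ = 9/4)
S(F, o) = 9/4 - F
(S(j(x, -2), w) - 80)² = ((9/4 - 1*(-2)) - 80)² = ((9/4 + 2) - 80)² = (17/4 - 80)² = (-303/4)² = 91809/16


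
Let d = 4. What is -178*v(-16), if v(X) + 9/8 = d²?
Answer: -10591/4 ≈ -2647.8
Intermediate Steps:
v(X) = 119/8 (v(X) = -9/8 + 4² = -9/8 + 16 = 119/8)
-178*v(-16) = -178*119/8 = -10591/4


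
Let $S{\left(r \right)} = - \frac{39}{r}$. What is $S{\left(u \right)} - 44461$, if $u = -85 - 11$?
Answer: $- \frac{1422739}{32} \approx -44461.0$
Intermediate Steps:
$u = -96$
$S{\left(u \right)} - 44461 = - \frac{39}{-96} - 44461 = \left(-39\right) \left(- \frac{1}{96}\right) - 44461 = \frac{13}{32} - 44461 = - \frac{1422739}{32}$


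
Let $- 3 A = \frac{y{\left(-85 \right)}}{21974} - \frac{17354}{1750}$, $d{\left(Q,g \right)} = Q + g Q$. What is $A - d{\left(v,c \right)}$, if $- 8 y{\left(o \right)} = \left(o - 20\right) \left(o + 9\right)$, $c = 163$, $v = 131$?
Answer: $- \frac{2478086351579}{115363500} \approx -21481.0$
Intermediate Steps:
$d{\left(Q,g \right)} = Q + Q g$
$y{\left(o \right)} = - \frac{\left(-20 + o\right) \left(9 + o\right)}{8}$ ($y{\left(o \right)} = - \frac{\left(o - 20\right) \left(o + 9\right)}{8} = - \frac{\left(-20 + o\right) \left(9 + o\right)}{8}$)
$A = \frac{383082421}{115363500}$ ($A = - \frac{\frac{\frac{45}{2} - \frac{\left(-85\right)^{2}}{8} + \frac{11}{8} \left(-85\right)}{21974} - \frac{17354}{1750}}{3} = - \frac{\left(\frac{45}{2} - \frac{7225}{8} - \frac{935}{8}\right) \frac{1}{21974} - \frac{8677}{875}}{3} = - \frac{\left(- \frac{1995}{2}\right) \frac{1}{21974} - \frac{8677}{875}}{3} = - \frac{- \frac{1995}{43948} - \frac{8677}{875}}{3} = \left(- \frac{1}{3}\right) \left(- \frac{383082421}{38454500}\right) = \frac{383082421}{115363500} \approx 3.3207$)
$A - d{\left(v,c \right)} = \frac{383082421}{115363500} - 131 \left(1 + 163\right) = \frac{383082421}{115363500} - 131 \cdot 164 = \frac{383082421}{115363500} - 21484 = - \frac{2478086351579}{115363500}$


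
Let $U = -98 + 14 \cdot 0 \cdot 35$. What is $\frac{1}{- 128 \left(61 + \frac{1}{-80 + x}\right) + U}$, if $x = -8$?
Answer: $- \frac{11}{86950} \approx -0.00012651$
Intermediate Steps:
$U = -98$ ($U = -98 + 0 \cdot 35 = -98 + 0 = -98$)
$\frac{1}{- 128 \left(61 + \frac{1}{-80 + x}\right) + U} = \frac{1}{- 128 \left(61 + \frac{1}{-80 - 8}\right) - 98} = \frac{1}{- 128 \left(61 + \frac{1}{-88}\right) - 98} = \frac{1}{- 128 \left(61 - \frac{1}{88}\right) - 98} = \frac{1}{\left(-128\right) \frac{5367}{88} - 98} = \frac{1}{- \frac{85872}{11} - 98} = \frac{1}{- \frac{86950}{11}} = - \frac{11}{86950}$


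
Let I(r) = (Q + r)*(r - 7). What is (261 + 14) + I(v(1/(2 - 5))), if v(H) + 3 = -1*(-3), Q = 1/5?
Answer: 1368/5 ≈ 273.60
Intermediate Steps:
Q = ⅕ ≈ 0.20000
v(H) = 0 (v(H) = -3 - 1*(-3) = -3 + 3 = 0)
I(r) = (-7 + r)*(⅕ + r) (I(r) = (⅕ + r)*(r - 7) = (⅕ + r)*(-7 + r) = (-7 + r)*(⅕ + r))
(261 + 14) + I(v(1/(2 - 5))) = (261 + 14) + (-7/5 + 0² - 34/5*0) = 275 + (-7/5 + 0 + 0) = 275 - 7/5 = 1368/5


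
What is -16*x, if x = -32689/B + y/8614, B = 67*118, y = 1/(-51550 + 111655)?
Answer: 1147427048944/17344439745 ≈ 66.155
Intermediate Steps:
y = 1/60105 ≈ 1.6638e-5
B = 7906
x = -71714190559/17344439745 (x = -32689/7906 + (1/60105)/8614 = -32689*1/7906 + (1/60105)*(1/8614) = -32689/7906 + 1/517744470 = -71714190559/17344439745 ≈ -4.1347)
-16*x = -16*(-71714190559/17344439745) = 1147427048944/17344439745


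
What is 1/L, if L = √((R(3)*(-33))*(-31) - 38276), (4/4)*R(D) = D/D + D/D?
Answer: -I*√36230/36230 ≈ -0.0052537*I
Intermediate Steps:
R(D) = 2 (R(D) = D/D + D/D = 1 + 1 = 2)
L = I*√36230 (L = √((2*(-33))*(-31) - 38276) = √(-66*(-31) - 38276) = √(2046 - 38276) = √(-36230) = I*√36230 ≈ 190.34*I)
1/L = 1/(I*√36230) = -I*√36230/36230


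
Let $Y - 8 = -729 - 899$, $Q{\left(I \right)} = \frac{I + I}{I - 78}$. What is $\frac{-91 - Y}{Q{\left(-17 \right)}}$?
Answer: $\frac{145255}{34} \approx 4272.2$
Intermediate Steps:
$Q{\left(I \right)} = \frac{2 I}{-78 + I}$
$Y = -1620$ ($Y = 8 - 1628 = -1620$)
$\frac{-91 - Y}{Q{\left(-17 \right)}} = \frac{-91 - -1620}{2 \left(-17\right) \frac{1}{-78 - 17}} = \frac{-91 + 1620}{2 \left(-17\right) \frac{1}{-95}} = \frac{1529}{2 \left(-17\right) \left(- \frac{1}{95}\right)} = \frac{1529}{\frac{34}{95}} = 1529 \cdot \frac{95}{34} = \frac{145255}{34}$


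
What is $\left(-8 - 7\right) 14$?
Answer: $-210$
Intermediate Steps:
$\left(-8 - 7\right) 14 = \left(-15\right) 14 = -210$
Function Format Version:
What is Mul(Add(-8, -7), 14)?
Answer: -210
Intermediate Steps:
Mul(Add(-8, -7), 14) = Mul(-15, 14) = -210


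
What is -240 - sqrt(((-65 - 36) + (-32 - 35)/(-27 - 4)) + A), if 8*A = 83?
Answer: -240 - I*sqrt(1360218)/124 ≈ -240.0 - 9.4055*I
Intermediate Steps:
A = 83/8 (A = (1/8)*83 = 83/8 ≈ 10.375)
-240 - sqrt(((-65 - 36) + (-32 - 35)/(-27 - 4)) + A) = -240 - sqrt(((-65 - 36) + (-32 - 35)/(-27 - 4)) + 83/8) = -240 - sqrt((-101 - 67/(-31)) + 83/8) = -240 - sqrt((-101 - 67*(-1/31)) + 83/8) = -240 - sqrt((-101 + 67/31) + 83/8) = -240 - sqrt(-3064/31 + 83/8) = -240 - sqrt(-21939/248) = -240 - I*sqrt(1360218)/124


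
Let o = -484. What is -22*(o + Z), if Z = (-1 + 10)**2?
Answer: 8866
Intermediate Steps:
Z = 81 (Z = 9**2 = 81)
-22*(o + Z) = -22*(-484 + 81) = -22*(-403) = 8866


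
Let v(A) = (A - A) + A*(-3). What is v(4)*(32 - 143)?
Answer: 1332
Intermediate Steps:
v(A) = -3*A (v(A) = 0 - 3*A = -3*A)
v(4)*(32 - 143) = (-3*4)*(32 - 143) = -12*(-111) = 1332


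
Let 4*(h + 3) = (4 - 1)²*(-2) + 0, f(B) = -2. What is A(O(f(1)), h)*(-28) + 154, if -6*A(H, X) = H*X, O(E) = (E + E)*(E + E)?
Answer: -406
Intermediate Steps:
h = -15/2 (h = -3 + ((4 - 1)²*(-2) + 0)/4 = -3 + (3²*(-2) + 0)/4 = -3 + (9*(-2) + 0)/4 = -3 + (-18 + 0)/4 = -3 + (¼)*(-18) = -3 - 9/2 = -15/2 ≈ -7.5000)
O(E) = 4*E² (O(E) = (2*E)*(2*E) = 4*E²)
A(H, X) = -H*X/6
A(O(f(1)), h)*(-28) + 154 = -⅙*4*(-2)²*(-15/2)*(-28) + 154 = -⅙*4*4*(-15/2)*(-28) + 154 = -⅙*16*(-15/2)*(-28) + 154 = 20*(-28) + 154 = -560 + 154 = -406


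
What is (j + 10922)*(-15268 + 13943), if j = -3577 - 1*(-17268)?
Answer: -32612225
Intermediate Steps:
j = 13691 (j = -3577 + 17268 = 13691)
(j + 10922)*(-15268 + 13943) = (13691 + 10922)*(-15268 + 13943) = 24613*(-1325) = -32612225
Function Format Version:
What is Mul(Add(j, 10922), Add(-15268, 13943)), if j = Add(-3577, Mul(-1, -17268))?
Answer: -32612225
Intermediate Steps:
j = 13691 (j = Add(-3577, 17268) = 13691)
Mul(Add(j, 10922), Add(-15268, 13943)) = Mul(Add(13691, 10922), Add(-15268, 13943)) = Mul(24613, -1325) = -32612225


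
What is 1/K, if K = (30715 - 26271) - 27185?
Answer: -1/22741 ≈ -4.3973e-5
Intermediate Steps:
K = -22741 (K = 4444 - 27185 = -22741)
1/K = 1/(-22741) = -1/22741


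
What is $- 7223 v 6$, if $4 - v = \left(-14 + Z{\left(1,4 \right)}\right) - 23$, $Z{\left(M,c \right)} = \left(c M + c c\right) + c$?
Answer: $-736746$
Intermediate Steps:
$Z{\left(M,c \right)} = c + c^{2} + M c$ ($Z{\left(M,c \right)} = \left(M c + c^{2}\right) + c = \left(c^{2} + M c\right) + c = c + c^{2} + M c$)
$v = 17$ ($v = 4 - \left(\left(-14 + 4 \left(1 + 1 + 4\right)\right) - 23\right) = 4 - \left(\left(-14 + 4 \cdot 6\right) - 23\right) = 4 - \left(\left(-14 + 24\right) - 23\right) = 4 - \left(10 - 23\right) = 4 - -13 = 4 + 13 = 17$)
$- 7223 v 6 = - 7223 \cdot 17 \cdot 6 = \left(-7223\right) 102 = -736746$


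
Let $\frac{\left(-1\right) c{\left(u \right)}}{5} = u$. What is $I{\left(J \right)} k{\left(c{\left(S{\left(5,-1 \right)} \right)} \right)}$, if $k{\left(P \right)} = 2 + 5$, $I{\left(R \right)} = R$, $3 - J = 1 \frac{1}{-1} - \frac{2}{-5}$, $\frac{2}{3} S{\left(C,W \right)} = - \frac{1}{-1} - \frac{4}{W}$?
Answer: $\frac{126}{5} \approx 25.2$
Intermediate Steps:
$S{\left(C,W \right)} = \frac{3}{2} - \frac{6}{W}$ ($S{\left(C,W \right)} = \frac{3 \left(- \frac{1}{-1} - \frac{4}{W}\right)}{2} = \frac{3 \left(\left(-1\right) \left(-1\right) - \frac{4}{W}\right)}{2} = \frac{3 \left(1 - \frac{4}{W}\right)}{2} = \frac{3}{2} - \frac{6}{W}$)
$c{\left(u \right)} = - 5 u$
$J = \frac{18}{5}$ ($J = 3 - \left(1 \frac{1}{-1} - \frac{2}{-5}\right) = 3 - \left(1 \left(-1\right) - - \frac{2}{5}\right) = 3 - \left(-1 + \frac{2}{5}\right) = 3 - - \frac{3}{5} = 3 + \frac{3}{5} = \frac{18}{5} \approx 3.6$)
$k{\left(P \right)} = 7$
$I{\left(J \right)} k{\left(c{\left(S{\left(5,-1 \right)} \right)} \right)} = \frac{18}{5} \cdot 7 = \frac{126}{5}$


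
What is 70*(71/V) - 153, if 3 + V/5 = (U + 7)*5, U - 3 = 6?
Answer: -1541/11 ≈ -140.09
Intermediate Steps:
U = 9 (U = 3 + 6 = 9)
V = 385 (V = -15 + 5*((9 + 7)*5) = -15 + 5*(16*5) = -15 + 5*80 = -15 + 400 = 385)
70*(71/V) - 153 = 70*(71/385) - 153 = 142/11 - 153 = -1541/11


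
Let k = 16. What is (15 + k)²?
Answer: 961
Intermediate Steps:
(15 + k)² = (15 + 16)² = 31² = 961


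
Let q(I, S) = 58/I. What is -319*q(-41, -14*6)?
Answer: 18502/41 ≈ 451.27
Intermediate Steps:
-319*q(-41, -14*6) = -18502/(-41) = -18502*(-1)/41 = -319*(-58/41) = 18502/41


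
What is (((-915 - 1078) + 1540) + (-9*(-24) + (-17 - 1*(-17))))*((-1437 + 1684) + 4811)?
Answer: -1198746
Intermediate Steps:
(((-915 - 1078) + 1540) + (-9*(-24) + (-17 - 1*(-17))))*((-1437 + 1684) + 4811) = ((-1993 + 1540) + (216 + (-17 + 17)))*(247 + 4811) = (-453 + (216 + 0))*5058 = (-453 + 216)*5058 = -237*5058 = -1198746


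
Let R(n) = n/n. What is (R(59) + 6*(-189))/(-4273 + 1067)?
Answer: 1133/3206 ≈ 0.35340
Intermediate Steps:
R(n) = 1
(R(59) + 6*(-189))/(-4273 + 1067) = (1 + 6*(-189))/(-4273 + 1067) = (1 - 1134)/(-3206) = -1133*(-1/3206) = 1133/3206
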